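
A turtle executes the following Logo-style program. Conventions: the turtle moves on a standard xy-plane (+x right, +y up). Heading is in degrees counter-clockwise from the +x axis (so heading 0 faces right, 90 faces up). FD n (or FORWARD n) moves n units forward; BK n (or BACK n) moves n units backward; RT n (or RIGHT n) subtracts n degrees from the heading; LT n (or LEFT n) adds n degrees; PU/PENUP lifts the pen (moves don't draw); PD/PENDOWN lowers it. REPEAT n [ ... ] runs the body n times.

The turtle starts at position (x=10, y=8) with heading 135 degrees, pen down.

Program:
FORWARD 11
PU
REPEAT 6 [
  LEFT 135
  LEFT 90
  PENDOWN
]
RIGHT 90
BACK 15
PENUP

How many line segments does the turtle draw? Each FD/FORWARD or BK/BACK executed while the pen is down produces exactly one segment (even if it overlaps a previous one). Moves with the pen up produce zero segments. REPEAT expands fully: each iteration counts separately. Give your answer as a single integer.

Answer: 2

Derivation:
Executing turtle program step by step:
Start: pos=(10,8), heading=135, pen down
FD 11: (10,8) -> (2.222,15.778) [heading=135, draw]
PU: pen up
REPEAT 6 [
  -- iteration 1/6 --
  LT 135: heading 135 -> 270
  LT 90: heading 270 -> 0
  PD: pen down
  -- iteration 2/6 --
  LT 135: heading 0 -> 135
  LT 90: heading 135 -> 225
  PD: pen down
  -- iteration 3/6 --
  LT 135: heading 225 -> 0
  LT 90: heading 0 -> 90
  PD: pen down
  -- iteration 4/6 --
  LT 135: heading 90 -> 225
  LT 90: heading 225 -> 315
  PD: pen down
  -- iteration 5/6 --
  LT 135: heading 315 -> 90
  LT 90: heading 90 -> 180
  PD: pen down
  -- iteration 6/6 --
  LT 135: heading 180 -> 315
  LT 90: heading 315 -> 45
  PD: pen down
]
RT 90: heading 45 -> 315
BK 15: (2.222,15.778) -> (-8.385,26.385) [heading=315, draw]
PU: pen up
Final: pos=(-8.385,26.385), heading=315, 2 segment(s) drawn
Segments drawn: 2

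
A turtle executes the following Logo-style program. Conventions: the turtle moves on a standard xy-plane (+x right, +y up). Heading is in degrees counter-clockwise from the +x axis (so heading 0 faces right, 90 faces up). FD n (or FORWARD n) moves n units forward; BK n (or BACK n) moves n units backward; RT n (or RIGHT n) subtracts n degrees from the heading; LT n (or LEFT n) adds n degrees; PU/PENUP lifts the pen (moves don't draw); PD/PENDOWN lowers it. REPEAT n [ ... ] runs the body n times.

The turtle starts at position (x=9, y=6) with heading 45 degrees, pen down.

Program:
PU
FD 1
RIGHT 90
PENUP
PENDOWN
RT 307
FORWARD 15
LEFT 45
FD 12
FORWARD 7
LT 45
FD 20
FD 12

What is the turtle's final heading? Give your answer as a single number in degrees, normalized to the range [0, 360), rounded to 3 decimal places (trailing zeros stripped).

Answer: 98

Derivation:
Executing turtle program step by step:
Start: pos=(9,6), heading=45, pen down
PU: pen up
FD 1: (9,6) -> (9.707,6.707) [heading=45, move]
RT 90: heading 45 -> 315
PU: pen up
PD: pen down
RT 307: heading 315 -> 8
FD 15: (9.707,6.707) -> (24.561,8.795) [heading=8, draw]
LT 45: heading 8 -> 53
FD 12: (24.561,8.795) -> (31.783,18.378) [heading=53, draw]
FD 7: (31.783,18.378) -> (35.996,23.969) [heading=53, draw]
LT 45: heading 53 -> 98
FD 20: (35.996,23.969) -> (33.212,43.774) [heading=98, draw]
FD 12: (33.212,43.774) -> (31.542,55.657) [heading=98, draw]
Final: pos=(31.542,55.657), heading=98, 5 segment(s) drawn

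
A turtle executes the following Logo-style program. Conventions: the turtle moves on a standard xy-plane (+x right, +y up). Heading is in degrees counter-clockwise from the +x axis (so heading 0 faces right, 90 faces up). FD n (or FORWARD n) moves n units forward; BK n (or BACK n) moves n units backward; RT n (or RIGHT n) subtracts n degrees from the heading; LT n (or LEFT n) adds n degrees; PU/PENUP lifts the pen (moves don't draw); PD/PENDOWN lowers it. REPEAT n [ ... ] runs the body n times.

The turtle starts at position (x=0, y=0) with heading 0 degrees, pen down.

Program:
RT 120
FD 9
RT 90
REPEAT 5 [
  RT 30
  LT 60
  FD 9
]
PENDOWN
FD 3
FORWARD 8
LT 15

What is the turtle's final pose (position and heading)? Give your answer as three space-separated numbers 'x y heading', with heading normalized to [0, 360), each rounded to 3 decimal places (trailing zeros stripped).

Answer: -15.794 -46.409 315

Derivation:
Executing turtle program step by step:
Start: pos=(0,0), heading=0, pen down
RT 120: heading 0 -> 240
FD 9: (0,0) -> (-4.5,-7.794) [heading=240, draw]
RT 90: heading 240 -> 150
REPEAT 5 [
  -- iteration 1/5 --
  RT 30: heading 150 -> 120
  LT 60: heading 120 -> 180
  FD 9: (-4.5,-7.794) -> (-13.5,-7.794) [heading=180, draw]
  -- iteration 2/5 --
  RT 30: heading 180 -> 150
  LT 60: heading 150 -> 210
  FD 9: (-13.5,-7.794) -> (-21.294,-12.294) [heading=210, draw]
  -- iteration 3/5 --
  RT 30: heading 210 -> 180
  LT 60: heading 180 -> 240
  FD 9: (-21.294,-12.294) -> (-25.794,-20.088) [heading=240, draw]
  -- iteration 4/5 --
  RT 30: heading 240 -> 210
  LT 60: heading 210 -> 270
  FD 9: (-25.794,-20.088) -> (-25.794,-29.088) [heading=270, draw]
  -- iteration 5/5 --
  RT 30: heading 270 -> 240
  LT 60: heading 240 -> 300
  FD 9: (-25.794,-29.088) -> (-21.294,-36.883) [heading=300, draw]
]
PD: pen down
FD 3: (-21.294,-36.883) -> (-19.794,-39.481) [heading=300, draw]
FD 8: (-19.794,-39.481) -> (-15.794,-46.409) [heading=300, draw]
LT 15: heading 300 -> 315
Final: pos=(-15.794,-46.409), heading=315, 8 segment(s) drawn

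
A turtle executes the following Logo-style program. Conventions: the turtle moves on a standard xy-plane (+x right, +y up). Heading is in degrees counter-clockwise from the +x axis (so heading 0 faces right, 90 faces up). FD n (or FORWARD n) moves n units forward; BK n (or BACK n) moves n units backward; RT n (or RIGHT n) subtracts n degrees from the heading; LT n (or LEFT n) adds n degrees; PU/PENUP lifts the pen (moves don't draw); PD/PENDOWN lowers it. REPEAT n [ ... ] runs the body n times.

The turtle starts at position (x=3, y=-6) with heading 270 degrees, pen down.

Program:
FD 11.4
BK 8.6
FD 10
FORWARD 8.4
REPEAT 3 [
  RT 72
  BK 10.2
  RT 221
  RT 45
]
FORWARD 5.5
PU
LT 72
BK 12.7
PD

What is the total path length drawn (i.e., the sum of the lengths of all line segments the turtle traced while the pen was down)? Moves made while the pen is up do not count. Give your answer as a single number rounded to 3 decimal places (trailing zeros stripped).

Executing turtle program step by step:
Start: pos=(3,-6), heading=270, pen down
FD 11.4: (3,-6) -> (3,-17.4) [heading=270, draw]
BK 8.6: (3,-17.4) -> (3,-8.8) [heading=270, draw]
FD 10: (3,-8.8) -> (3,-18.8) [heading=270, draw]
FD 8.4: (3,-18.8) -> (3,-27.2) [heading=270, draw]
REPEAT 3 [
  -- iteration 1/3 --
  RT 72: heading 270 -> 198
  BK 10.2: (3,-27.2) -> (12.701,-24.048) [heading=198, draw]
  RT 221: heading 198 -> 337
  RT 45: heading 337 -> 292
  -- iteration 2/3 --
  RT 72: heading 292 -> 220
  BK 10.2: (12.701,-24.048) -> (20.514,-17.492) [heading=220, draw]
  RT 221: heading 220 -> 359
  RT 45: heading 359 -> 314
  -- iteration 3/3 --
  RT 72: heading 314 -> 242
  BK 10.2: (20.514,-17.492) -> (25.303,-8.486) [heading=242, draw]
  RT 221: heading 242 -> 21
  RT 45: heading 21 -> 336
]
FD 5.5: (25.303,-8.486) -> (30.328,-10.723) [heading=336, draw]
PU: pen up
LT 72: heading 336 -> 48
BK 12.7: (30.328,-10.723) -> (21.83,-20.161) [heading=48, move]
PD: pen down
Final: pos=(21.83,-20.161), heading=48, 8 segment(s) drawn

Segment lengths:
  seg 1: (3,-6) -> (3,-17.4), length = 11.4
  seg 2: (3,-17.4) -> (3,-8.8), length = 8.6
  seg 3: (3,-8.8) -> (3,-18.8), length = 10
  seg 4: (3,-18.8) -> (3,-27.2), length = 8.4
  seg 5: (3,-27.2) -> (12.701,-24.048), length = 10.2
  seg 6: (12.701,-24.048) -> (20.514,-17.492), length = 10.2
  seg 7: (20.514,-17.492) -> (25.303,-8.486), length = 10.2
  seg 8: (25.303,-8.486) -> (30.328,-10.723), length = 5.5
Total = 74.5

Answer: 74.5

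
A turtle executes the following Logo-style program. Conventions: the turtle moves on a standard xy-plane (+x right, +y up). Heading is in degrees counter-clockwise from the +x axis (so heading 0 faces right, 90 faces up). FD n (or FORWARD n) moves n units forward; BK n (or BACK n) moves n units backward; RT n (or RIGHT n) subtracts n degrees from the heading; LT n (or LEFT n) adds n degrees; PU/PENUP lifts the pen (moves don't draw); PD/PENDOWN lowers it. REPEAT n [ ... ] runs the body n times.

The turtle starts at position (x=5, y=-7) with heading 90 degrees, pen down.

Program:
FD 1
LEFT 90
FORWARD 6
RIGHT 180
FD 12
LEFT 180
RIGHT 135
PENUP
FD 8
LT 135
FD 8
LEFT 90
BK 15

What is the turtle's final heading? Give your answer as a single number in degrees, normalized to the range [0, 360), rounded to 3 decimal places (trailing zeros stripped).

Answer: 270

Derivation:
Executing turtle program step by step:
Start: pos=(5,-7), heading=90, pen down
FD 1: (5,-7) -> (5,-6) [heading=90, draw]
LT 90: heading 90 -> 180
FD 6: (5,-6) -> (-1,-6) [heading=180, draw]
RT 180: heading 180 -> 0
FD 12: (-1,-6) -> (11,-6) [heading=0, draw]
LT 180: heading 0 -> 180
RT 135: heading 180 -> 45
PU: pen up
FD 8: (11,-6) -> (16.657,-0.343) [heading=45, move]
LT 135: heading 45 -> 180
FD 8: (16.657,-0.343) -> (8.657,-0.343) [heading=180, move]
LT 90: heading 180 -> 270
BK 15: (8.657,-0.343) -> (8.657,14.657) [heading=270, move]
Final: pos=(8.657,14.657), heading=270, 3 segment(s) drawn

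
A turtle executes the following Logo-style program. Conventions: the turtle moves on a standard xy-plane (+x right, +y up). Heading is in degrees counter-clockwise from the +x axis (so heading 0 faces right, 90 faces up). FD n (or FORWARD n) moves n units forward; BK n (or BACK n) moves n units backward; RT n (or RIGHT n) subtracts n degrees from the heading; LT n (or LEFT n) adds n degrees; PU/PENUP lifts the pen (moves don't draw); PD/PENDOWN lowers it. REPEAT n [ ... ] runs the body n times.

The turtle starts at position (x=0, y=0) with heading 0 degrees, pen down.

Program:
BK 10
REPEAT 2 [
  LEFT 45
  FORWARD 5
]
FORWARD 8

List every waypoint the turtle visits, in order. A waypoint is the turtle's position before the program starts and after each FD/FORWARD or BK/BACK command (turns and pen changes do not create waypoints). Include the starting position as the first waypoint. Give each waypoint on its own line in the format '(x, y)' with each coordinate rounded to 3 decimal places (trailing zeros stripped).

Executing turtle program step by step:
Start: pos=(0,0), heading=0, pen down
BK 10: (0,0) -> (-10,0) [heading=0, draw]
REPEAT 2 [
  -- iteration 1/2 --
  LT 45: heading 0 -> 45
  FD 5: (-10,0) -> (-6.464,3.536) [heading=45, draw]
  -- iteration 2/2 --
  LT 45: heading 45 -> 90
  FD 5: (-6.464,3.536) -> (-6.464,8.536) [heading=90, draw]
]
FD 8: (-6.464,8.536) -> (-6.464,16.536) [heading=90, draw]
Final: pos=(-6.464,16.536), heading=90, 4 segment(s) drawn
Waypoints (5 total):
(0, 0)
(-10, 0)
(-6.464, 3.536)
(-6.464, 8.536)
(-6.464, 16.536)

Answer: (0, 0)
(-10, 0)
(-6.464, 3.536)
(-6.464, 8.536)
(-6.464, 16.536)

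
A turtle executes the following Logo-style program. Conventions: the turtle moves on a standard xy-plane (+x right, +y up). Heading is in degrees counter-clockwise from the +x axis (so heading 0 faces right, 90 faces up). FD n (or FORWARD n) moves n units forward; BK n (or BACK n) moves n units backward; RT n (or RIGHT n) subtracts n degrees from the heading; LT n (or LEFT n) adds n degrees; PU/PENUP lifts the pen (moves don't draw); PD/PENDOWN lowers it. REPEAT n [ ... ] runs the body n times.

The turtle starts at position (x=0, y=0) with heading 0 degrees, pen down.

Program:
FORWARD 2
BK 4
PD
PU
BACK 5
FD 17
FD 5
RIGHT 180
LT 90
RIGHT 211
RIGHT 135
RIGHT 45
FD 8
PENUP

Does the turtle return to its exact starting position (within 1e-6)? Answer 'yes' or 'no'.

Executing turtle program step by step:
Start: pos=(0,0), heading=0, pen down
FD 2: (0,0) -> (2,0) [heading=0, draw]
BK 4: (2,0) -> (-2,0) [heading=0, draw]
PD: pen down
PU: pen up
BK 5: (-2,0) -> (-7,0) [heading=0, move]
FD 17: (-7,0) -> (10,0) [heading=0, move]
FD 5: (10,0) -> (15,0) [heading=0, move]
RT 180: heading 0 -> 180
LT 90: heading 180 -> 270
RT 211: heading 270 -> 59
RT 135: heading 59 -> 284
RT 45: heading 284 -> 239
FD 8: (15,0) -> (10.88,-6.857) [heading=239, move]
PU: pen up
Final: pos=(10.88,-6.857), heading=239, 2 segment(s) drawn

Start position: (0, 0)
Final position: (10.88, -6.857)
Distance = 12.86; >= 1e-6 -> NOT closed

Answer: no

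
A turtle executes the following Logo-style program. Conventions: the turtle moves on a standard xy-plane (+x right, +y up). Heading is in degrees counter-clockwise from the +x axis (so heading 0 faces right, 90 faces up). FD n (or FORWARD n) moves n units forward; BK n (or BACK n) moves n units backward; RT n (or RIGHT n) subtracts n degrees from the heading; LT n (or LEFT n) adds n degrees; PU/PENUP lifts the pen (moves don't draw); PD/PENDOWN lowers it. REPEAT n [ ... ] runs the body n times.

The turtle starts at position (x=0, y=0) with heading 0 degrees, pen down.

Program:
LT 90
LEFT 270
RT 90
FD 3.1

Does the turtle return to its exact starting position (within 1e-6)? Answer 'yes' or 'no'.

Executing turtle program step by step:
Start: pos=(0,0), heading=0, pen down
LT 90: heading 0 -> 90
LT 270: heading 90 -> 0
RT 90: heading 0 -> 270
FD 3.1: (0,0) -> (0,-3.1) [heading=270, draw]
Final: pos=(0,-3.1), heading=270, 1 segment(s) drawn

Start position: (0, 0)
Final position: (0, -3.1)
Distance = 3.1; >= 1e-6 -> NOT closed

Answer: no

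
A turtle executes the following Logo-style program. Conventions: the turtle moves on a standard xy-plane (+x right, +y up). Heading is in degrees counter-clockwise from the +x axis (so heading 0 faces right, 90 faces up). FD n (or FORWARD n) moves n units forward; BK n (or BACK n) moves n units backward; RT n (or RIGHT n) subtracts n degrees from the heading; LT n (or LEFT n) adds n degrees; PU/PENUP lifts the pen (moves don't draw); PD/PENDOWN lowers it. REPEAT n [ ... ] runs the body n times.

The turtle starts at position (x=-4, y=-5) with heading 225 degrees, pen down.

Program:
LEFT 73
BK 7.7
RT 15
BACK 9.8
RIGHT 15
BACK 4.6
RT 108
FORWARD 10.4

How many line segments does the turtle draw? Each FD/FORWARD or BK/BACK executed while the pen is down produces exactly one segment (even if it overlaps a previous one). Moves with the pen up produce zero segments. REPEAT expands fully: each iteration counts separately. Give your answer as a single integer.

Executing turtle program step by step:
Start: pos=(-4,-5), heading=225, pen down
LT 73: heading 225 -> 298
BK 7.7: (-4,-5) -> (-7.615,1.799) [heading=298, draw]
RT 15: heading 298 -> 283
BK 9.8: (-7.615,1.799) -> (-9.819,11.348) [heading=283, draw]
RT 15: heading 283 -> 268
BK 4.6: (-9.819,11.348) -> (-9.659,15.945) [heading=268, draw]
RT 108: heading 268 -> 160
FD 10.4: (-9.659,15.945) -> (-19.432,19.502) [heading=160, draw]
Final: pos=(-19.432,19.502), heading=160, 4 segment(s) drawn
Segments drawn: 4

Answer: 4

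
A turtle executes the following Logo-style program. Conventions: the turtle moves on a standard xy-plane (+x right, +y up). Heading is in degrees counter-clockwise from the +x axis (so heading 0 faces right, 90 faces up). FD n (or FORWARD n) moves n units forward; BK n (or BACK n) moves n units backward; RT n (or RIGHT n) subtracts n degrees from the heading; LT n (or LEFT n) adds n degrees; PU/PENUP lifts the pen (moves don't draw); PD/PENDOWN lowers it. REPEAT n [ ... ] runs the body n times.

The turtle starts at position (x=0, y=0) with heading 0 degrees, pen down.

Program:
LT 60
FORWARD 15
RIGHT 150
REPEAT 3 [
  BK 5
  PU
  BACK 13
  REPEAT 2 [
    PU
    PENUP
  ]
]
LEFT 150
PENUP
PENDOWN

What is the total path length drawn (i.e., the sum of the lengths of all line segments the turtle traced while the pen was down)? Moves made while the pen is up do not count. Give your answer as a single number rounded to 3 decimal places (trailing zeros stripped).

Answer: 20

Derivation:
Executing turtle program step by step:
Start: pos=(0,0), heading=0, pen down
LT 60: heading 0 -> 60
FD 15: (0,0) -> (7.5,12.99) [heading=60, draw]
RT 150: heading 60 -> 270
REPEAT 3 [
  -- iteration 1/3 --
  BK 5: (7.5,12.99) -> (7.5,17.99) [heading=270, draw]
  PU: pen up
  BK 13: (7.5,17.99) -> (7.5,30.99) [heading=270, move]
  REPEAT 2 [
    -- iteration 1/2 --
    PU: pen up
    PU: pen up
    -- iteration 2/2 --
    PU: pen up
    PU: pen up
  ]
  -- iteration 2/3 --
  BK 5: (7.5,30.99) -> (7.5,35.99) [heading=270, move]
  PU: pen up
  BK 13: (7.5,35.99) -> (7.5,48.99) [heading=270, move]
  REPEAT 2 [
    -- iteration 1/2 --
    PU: pen up
    PU: pen up
    -- iteration 2/2 --
    PU: pen up
    PU: pen up
  ]
  -- iteration 3/3 --
  BK 5: (7.5,48.99) -> (7.5,53.99) [heading=270, move]
  PU: pen up
  BK 13: (7.5,53.99) -> (7.5,66.99) [heading=270, move]
  REPEAT 2 [
    -- iteration 1/2 --
    PU: pen up
    PU: pen up
    -- iteration 2/2 --
    PU: pen up
    PU: pen up
  ]
]
LT 150: heading 270 -> 60
PU: pen up
PD: pen down
Final: pos=(7.5,66.99), heading=60, 2 segment(s) drawn

Segment lengths:
  seg 1: (0,0) -> (7.5,12.99), length = 15
  seg 2: (7.5,12.99) -> (7.5,17.99), length = 5
Total = 20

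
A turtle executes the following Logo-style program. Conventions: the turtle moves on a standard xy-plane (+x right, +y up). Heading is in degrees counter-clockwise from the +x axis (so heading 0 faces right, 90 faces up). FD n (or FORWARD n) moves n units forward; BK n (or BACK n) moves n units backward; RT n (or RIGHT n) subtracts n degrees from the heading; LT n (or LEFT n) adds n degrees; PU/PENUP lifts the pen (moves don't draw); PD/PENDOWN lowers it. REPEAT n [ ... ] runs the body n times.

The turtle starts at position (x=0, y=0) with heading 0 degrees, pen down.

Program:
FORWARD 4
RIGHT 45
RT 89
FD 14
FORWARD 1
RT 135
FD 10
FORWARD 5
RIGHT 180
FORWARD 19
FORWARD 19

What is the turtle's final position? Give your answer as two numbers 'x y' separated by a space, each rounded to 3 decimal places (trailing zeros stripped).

Answer: -6.018 -33.787

Derivation:
Executing turtle program step by step:
Start: pos=(0,0), heading=0, pen down
FD 4: (0,0) -> (4,0) [heading=0, draw]
RT 45: heading 0 -> 315
RT 89: heading 315 -> 226
FD 14: (4,0) -> (-5.725,-10.071) [heading=226, draw]
FD 1: (-5.725,-10.071) -> (-6.42,-10.79) [heading=226, draw]
RT 135: heading 226 -> 91
FD 10: (-6.42,-10.79) -> (-6.594,-0.792) [heading=91, draw]
FD 5: (-6.594,-0.792) -> (-6.682,4.208) [heading=91, draw]
RT 180: heading 91 -> 271
FD 19: (-6.682,4.208) -> (-6.35,-14.789) [heading=271, draw]
FD 19: (-6.35,-14.789) -> (-6.018,-33.787) [heading=271, draw]
Final: pos=(-6.018,-33.787), heading=271, 7 segment(s) drawn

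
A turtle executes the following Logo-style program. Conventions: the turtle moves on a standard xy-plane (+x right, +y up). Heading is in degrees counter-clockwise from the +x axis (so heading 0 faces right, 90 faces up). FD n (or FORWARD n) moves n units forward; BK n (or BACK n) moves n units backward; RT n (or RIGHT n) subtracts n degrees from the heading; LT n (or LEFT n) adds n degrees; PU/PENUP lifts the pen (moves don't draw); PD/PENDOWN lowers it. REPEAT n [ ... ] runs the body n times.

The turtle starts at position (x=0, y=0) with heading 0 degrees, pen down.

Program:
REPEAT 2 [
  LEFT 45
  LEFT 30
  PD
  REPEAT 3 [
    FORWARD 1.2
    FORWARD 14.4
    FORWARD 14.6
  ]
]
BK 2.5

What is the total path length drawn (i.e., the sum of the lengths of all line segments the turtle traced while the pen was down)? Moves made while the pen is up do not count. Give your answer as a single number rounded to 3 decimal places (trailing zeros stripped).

Answer: 183.7

Derivation:
Executing turtle program step by step:
Start: pos=(0,0), heading=0, pen down
REPEAT 2 [
  -- iteration 1/2 --
  LT 45: heading 0 -> 45
  LT 30: heading 45 -> 75
  PD: pen down
  REPEAT 3 [
    -- iteration 1/3 --
    FD 1.2: (0,0) -> (0.311,1.159) [heading=75, draw]
    FD 14.4: (0.311,1.159) -> (4.038,15.068) [heading=75, draw]
    FD 14.6: (4.038,15.068) -> (7.816,29.171) [heading=75, draw]
    -- iteration 2/3 --
    FD 1.2: (7.816,29.171) -> (8.127,30.33) [heading=75, draw]
    FD 14.4: (8.127,30.33) -> (11.854,44.239) [heading=75, draw]
    FD 14.6: (11.854,44.239) -> (15.633,58.342) [heading=75, draw]
    -- iteration 3/3 --
    FD 1.2: (15.633,58.342) -> (15.943,59.501) [heading=75, draw]
    FD 14.4: (15.943,59.501) -> (19.67,73.41) [heading=75, draw]
    FD 14.6: (19.67,73.41) -> (23.449,87.513) [heading=75, draw]
  ]
  -- iteration 2/2 --
  LT 45: heading 75 -> 120
  LT 30: heading 120 -> 150
  PD: pen down
  REPEAT 3 [
    -- iteration 1/3 --
    FD 1.2: (23.449,87.513) -> (22.41,88.113) [heading=150, draw]
    FD 14.4: (22.41,88.113) -> (9.939,95.313) [heading=150, draw]
    FD 14.6: (9.939,95.313) -> (-2.705,102.613) [heading=150, draw]
    -- iteration 2/3 --
    FD 1.2: (-2.705,102.613) -> (-3.744,103.213) [heading=150, draw]
    FD 14.4: (-3.744,103.213) -> (-16.215,110.413) [heading=150, draw]
    FD 14.6: (-16.215,110.413) -> (-28.859,117.713) [heading=150, draw]
    -- iteration 3/3 --
    FD 1.2: (-28.859,117.713) -> (-29.898,118.313) [heading=150, draw]
    FD 14.4: (-29.898,118.313) -> (-42.369,125.513) [heading=150, draw]
    FD 14.6: (-42.369,125.513) -> (-55.013,132.813) [heading=150, draw]
  ]
]
BK 2.5: (-55.013,132.813) -> (-52.848,131.563) [heading=150, draw]
Final: pos=(-52.848,131.563), heading=150, 19 segment(s) drawn

Segment lengths:
  seg 1: (0,0) -> (0.311,1.159), length = 1.2
  seg 2: (0.311,1.159) -> (4.038,15.068), length = 14.4
  seg 3: (4.038,15.068) -> (7.816,29.171), length = 14.6
  seg 4: (7.816,29.171) -> (8.127,30.33), length = 1.2
  seg 5: (8.127,30.33) -> (11.854,44.239), length = 14.4
  seg 6: (11.854,44.239) -> (15.633,58.342), length = 14.6
  seg 7: (15.633,58.342) -> (15.943,59.501), length = 1.2
  seg 8: (15.943,59.501) -> (19.67,73.41), length = 14.4
  seg 9: (19.67,73.41) -> (23.449,87.513), length = 14.6
  seg 10: (23.449,87.513) -> (22.41,88.113), length = 1.2
  seg 11: (22.41,88.113) -> (9.939,95.313), length = 14.4
  seg 12: (9.939,95.313) -> (-2.705,102.613), length = 14.6
  seg 13: (-2.705,102.613) -> (-3.744,103.213), length = 1.2
  seg 14: (-3.744,103.213) -> (-16.215,110.413), length = 14.4
  seg 15: (-16.215,110.413) -> (-28.859,117.713), length = 14.6
  seg 16: (-28.859,117.713) -> (-29.898,118.313), length = 1.2
  seg 17: (-29.898,118.313) -> (-42.369,125.513), length = 14.4
  seg 18: (-42.369,125.513) -> (-55.013,132.813), length = 14.6
  seg 19: (-55.013,132.813) -> (-52.848,131.563), length = 2.5
Total = 183.7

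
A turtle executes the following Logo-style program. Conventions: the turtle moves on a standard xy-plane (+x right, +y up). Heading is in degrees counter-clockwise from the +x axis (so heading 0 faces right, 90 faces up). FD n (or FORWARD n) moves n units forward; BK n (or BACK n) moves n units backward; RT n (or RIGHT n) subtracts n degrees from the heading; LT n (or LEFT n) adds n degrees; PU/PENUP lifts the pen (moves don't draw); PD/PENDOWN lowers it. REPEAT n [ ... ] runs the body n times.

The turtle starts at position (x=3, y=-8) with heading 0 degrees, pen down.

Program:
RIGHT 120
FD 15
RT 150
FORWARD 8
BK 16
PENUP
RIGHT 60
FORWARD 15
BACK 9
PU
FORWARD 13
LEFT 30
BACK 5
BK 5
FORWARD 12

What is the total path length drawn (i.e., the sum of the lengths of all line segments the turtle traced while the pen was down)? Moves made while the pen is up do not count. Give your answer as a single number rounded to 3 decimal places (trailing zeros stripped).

Answer: 39

Derivation:
Executing turtle program step by step:
Start: pos=(3,-8), heading=0, pen down
RT 120: heading 0 -> 240
FD 15: (3,-8) -> (-4.5,-20.99) [heading=240, draw]
RT 150: heading 240 -> 90
FD 8: (-4.5,-20.99) -> (-4.5,-12.99) [heading=90, draw]
BK 16: (-4.5,-12.99) -> (-4.5,-28.99) [heading=90, draw]
PU: pen up
RT 60: heading 90 -> 30
FD 15: (-4.5,-28.99) -> (8.49,-21.49) [heading=30, move]
BK 9: (8.49,-21.49) -> (0.696,-25.99) [heading=30, move]
PU: pen up
FD 13: (0.696,-25.99) -> (11.954,-19.49) [heading=30, move]
LT 30: heading 30 -> 60
BK 5: (11.954,-19.49) -> (9.454,-23.821) [heading=60, move]
BK 5: (9.454,-23.821) -> (6.954,-28.151) [heading=60, move]
FD 12: (6.954,-28.151) -> (12.954,-17.758) [heading=60, move]
Final: pos=(12.954,-17.758), heading=60, 3 segment(s) drawn

Segment lengths:
  seg 1: (3,-8) -> (-4.5,-20.99), length = 15
  seg 2: (-4.5,-20.99) -> (-4.5,-12.99), length = 8
  seg 3: (-4.5,-12.99) -> (-4.5,-28.99), length = 16
Total = 39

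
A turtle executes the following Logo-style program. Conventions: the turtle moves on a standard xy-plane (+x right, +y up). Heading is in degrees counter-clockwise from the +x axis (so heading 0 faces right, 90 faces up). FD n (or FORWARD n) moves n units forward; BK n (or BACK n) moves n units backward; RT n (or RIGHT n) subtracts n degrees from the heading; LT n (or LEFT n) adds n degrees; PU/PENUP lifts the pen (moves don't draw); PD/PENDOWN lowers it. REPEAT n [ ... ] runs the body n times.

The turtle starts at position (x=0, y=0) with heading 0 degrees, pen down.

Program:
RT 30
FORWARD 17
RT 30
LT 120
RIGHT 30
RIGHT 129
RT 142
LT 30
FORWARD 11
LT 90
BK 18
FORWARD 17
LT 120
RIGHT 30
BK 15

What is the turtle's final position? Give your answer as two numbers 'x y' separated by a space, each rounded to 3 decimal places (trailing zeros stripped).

Answer: -7.049 5.748

Derivation:
Executing turtle program step by step:
Start: pos=(0,0), heading=0, pen down
RT 30: heading 0 -> 330
FD 17: (0,0) -> (14.722,-8.5) [heading=330, draw]
RT 30: heading 330 -> 300
LT 120: heading 300 -> 60
RT 30: heading 60 -> 30
RT 129: heading 30 -> 261
RT 142: heading 261 -> 119
LT 30: heading 119 -> 149
FD 11: (14.722,-8.5) -> (5.294,-2.835) [heading=149, draw]
LT 90: heading 149 -> 239
BK 18: (5.294,-2.835) -> (14.564,12.594) [heading=239, draw]
FD 17: (14.564,12.594) -> (5.809,-1.977) [heading=239, draw]
LT 120: heading 239 -> 359
RT 30: heading 359 -> 329
BK 15: (5.809,-1.977) -> (-7.049,5.748) [heading=329, draw]
Final: pos=(-7.049,5.748), heading=329, 5 segment(s) drawn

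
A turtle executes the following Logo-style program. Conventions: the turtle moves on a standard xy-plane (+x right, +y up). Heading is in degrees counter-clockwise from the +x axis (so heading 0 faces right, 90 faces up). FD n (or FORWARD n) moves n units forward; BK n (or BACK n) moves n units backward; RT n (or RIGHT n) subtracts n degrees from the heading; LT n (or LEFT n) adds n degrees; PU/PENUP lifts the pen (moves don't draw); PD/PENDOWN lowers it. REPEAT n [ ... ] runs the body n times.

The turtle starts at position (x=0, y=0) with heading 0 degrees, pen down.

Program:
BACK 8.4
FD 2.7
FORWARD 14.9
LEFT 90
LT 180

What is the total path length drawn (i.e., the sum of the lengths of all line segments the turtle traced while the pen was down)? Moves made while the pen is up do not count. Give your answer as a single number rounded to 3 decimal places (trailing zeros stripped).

Answer: 26

Derivation:
Executing turtle program step by step:
Start: pos=(0,0), heading=0, pen down
BK 8.4: (0,0) -> (-8.4,0) [heading=0, draw]
FD 2.7: (-8.4,0) -> (-5.7,0) [heading=0, draw]
FD 14.9: (-5.7,0) -> (9.2,0) [heading=0, draw]
LT 90: heading 0 -> 90
LT 180: heading 90 -> 270
Final: pos=(9.2,0), heading=270, 3 segment(s) drawn

Segment lengths:
  seg 1: (0,0) -> (-8.4,0), length = 8.4
  seg 2: (-8.4,0) -> (-5.7,0), length = 2.7
  seg 3: (-5.7,0) -> (9.2,0), length = 14.9
Total = 26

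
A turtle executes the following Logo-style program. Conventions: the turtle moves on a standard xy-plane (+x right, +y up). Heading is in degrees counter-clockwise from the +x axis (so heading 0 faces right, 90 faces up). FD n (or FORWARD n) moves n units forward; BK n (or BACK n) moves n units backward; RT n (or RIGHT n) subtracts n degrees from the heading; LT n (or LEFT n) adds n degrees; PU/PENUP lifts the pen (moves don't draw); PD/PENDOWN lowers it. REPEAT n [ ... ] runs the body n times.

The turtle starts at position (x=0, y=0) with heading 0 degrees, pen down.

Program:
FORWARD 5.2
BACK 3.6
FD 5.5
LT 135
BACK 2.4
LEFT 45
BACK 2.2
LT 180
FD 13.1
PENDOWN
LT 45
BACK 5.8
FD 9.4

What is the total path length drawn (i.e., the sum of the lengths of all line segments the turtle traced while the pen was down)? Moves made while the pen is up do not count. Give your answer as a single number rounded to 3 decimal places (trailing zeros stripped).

Executing turtle program step by step:
Start: pos=(0,0), heading=0, pen down
FD 5.2: (0,0) -> (5.2,0) [heading=0, draw]
BK 3.6: (5.2,0) -> (1.6,0) [heading=0, draw]
FD 5.5: (1.6,0) -> (7.1,0) [heading=0, draw]
LT 135: heading 0 -> 135
BK 2.4: (7.1,0) -> (8.797,-1.697) [heading=135, draw]
LT 45: heading 135 -> 180
BK 2.2: (8.797,-1.697) -> (10.997,-1.697) [heading=180, draw]
LT 180: heading 180 -> 0
FD 13.1: (10.997,-1.697) -> (24.097,-1.697) [heading=0, draw]
PD: pen down
LT 45: heading 0 -> 45
BK 5.8: (24.097,-1.697) -> (19.996,-5.798) [heading=45, draw]
FD 9.4: (19.996,-5.798) -> (26.643,0.849) [heading=45, draw]
Final: pos=(26.643,0.849), heading=45, 8 segment(s) drawn

Segment lengths:
  seg 1: (0,0) -> (5.2,0), length = 5.2
  seg 2: (5.2,0) -> (1.6,0), length = 3.6
  seg 3: (1.6,0) -> (7.1,0), length = 5.5
  seg 4: (7.1,0) -> (8.797,-1.697), length = 2.4
  seg 5: (8.797,-1.697) -> (10.997,-1.697), length = 2.2
  seg 6: (10.997,-1.697) -> (24.097,-1.697), length = 13.1
  seg 7: (24.097,-1.697) -> (19.996,-5.798), length = 5.8
  seg 8: (19.996,-5.798) -> (26.643,0.849), length = 9.4
Total = 47.2

Answer: 47.2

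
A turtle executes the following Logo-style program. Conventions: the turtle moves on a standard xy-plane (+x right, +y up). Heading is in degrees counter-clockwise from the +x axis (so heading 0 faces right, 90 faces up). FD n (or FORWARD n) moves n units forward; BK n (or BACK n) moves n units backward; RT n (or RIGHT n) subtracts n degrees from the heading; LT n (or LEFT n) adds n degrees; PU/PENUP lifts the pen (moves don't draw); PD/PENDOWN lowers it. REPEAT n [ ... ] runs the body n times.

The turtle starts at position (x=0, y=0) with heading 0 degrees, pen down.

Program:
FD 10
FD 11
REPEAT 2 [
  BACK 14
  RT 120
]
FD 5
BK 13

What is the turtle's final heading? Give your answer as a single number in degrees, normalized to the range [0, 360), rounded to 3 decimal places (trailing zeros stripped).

Executing turtle program step by step:
Start: pos=(0,0), heading=0, pen down
FD 10: (0,0) -> (10,0) [heading=0, draw]
FD 11: (10,0) -> (21,0) [heading=0, draw]
REPEAT 2 [
  -- iteration 1/2 --
  BK 14: (21,0) -> (7,0) [heading=0, draw]
  RT 120: heading 0 -> 240
  -- iteration 2/2 --
  BK 14: (7,0) -> (14,12.124) [heading=240, draw]
  RT 120: heading 240 -> 120
]
FD 5: (14,12.124) -> (11.5,16.454) [heading=120, draw]
BK 13: (11.5,16.454) -> (18,5.196) [heading=120, draw]
Final: pos=(18,5.196), heading=120, 6 segment(s) drawn

Answer: 120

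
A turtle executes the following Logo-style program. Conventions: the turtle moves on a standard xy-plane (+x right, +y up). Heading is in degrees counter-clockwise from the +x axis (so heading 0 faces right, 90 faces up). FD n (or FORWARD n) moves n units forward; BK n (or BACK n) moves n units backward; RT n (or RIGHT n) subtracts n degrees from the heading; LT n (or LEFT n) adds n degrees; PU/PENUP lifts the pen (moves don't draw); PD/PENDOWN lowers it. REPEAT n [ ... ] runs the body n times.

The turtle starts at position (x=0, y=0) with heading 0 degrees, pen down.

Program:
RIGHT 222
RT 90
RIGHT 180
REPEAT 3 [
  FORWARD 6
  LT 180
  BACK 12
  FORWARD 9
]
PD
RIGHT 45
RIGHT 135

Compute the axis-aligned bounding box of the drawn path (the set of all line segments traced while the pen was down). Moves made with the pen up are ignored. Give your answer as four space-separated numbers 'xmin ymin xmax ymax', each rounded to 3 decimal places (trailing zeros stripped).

Answer: -12.044 -13.377 6.022 6.688

Derivation:
Executing turtle program step by step:
Start: pos=(0,0), heading=0, pen down
RT 222: heading 0 -> 138
RT 90: heading 138 -> 48
RT 180: heading 48 -> 228
REPEAT 3 [
  -- iteration 1/3 --
  FD 6: (0,0) -> (-4.015,-4.459) [heading=228, draw]
  LT 180: heading 228 -> 48
  BK 12: (-4.015,-4.459) -> (-12.044,-13.377) [heading=48, draw]
  FD 9: (-12.044,-13.377) -> (-6.022,-6.688) [heading=48, draw]
  -- iteration 2/3 --
  FD 6: (-6.022,-6.688) -> (-2.007,-2.229) [heading=48, draw]
  LT 180: heading 48 -> 228
  BK 12: (-2.007,-2.229) -> (6.022,6.688) [heading=228, draw]
  FD 9: (6.022,6.688) -> (0,0) [heading=228, draw]
  -- iteration 3/3 --
  FD 6: (0,0) -> (-4.015,-4.459) [heading=228, draw]
  LT 180: heading 228 -> 48
  BK 12: (-4.015,-4.459) -> (-12.044,-13.377) [heading=48, draw]
  FD 9: (-12.044,-13.377) -> (-6.022,-6.688) [heading=48, draw]
]
PD: pen down
RT 45: heading 48 -> 3
RT 135: heading 3 -> 228
Final: pos=(-6.022,-6.688), heading=228, 9 segment(s) drawn

Segment endpoints: x in {-12.044, -12.044, -6.022, -6.022, -4.015, -4.015, -2.007, 0, 0, 6.022}, y in {-13.377, -13.377, -6.688, -6.688, -4.459, -4.459, -2.229, 0, 0, 6.688}
xmin=-12.044, ymin=-13.377, xmax=6.022, ymax=6.688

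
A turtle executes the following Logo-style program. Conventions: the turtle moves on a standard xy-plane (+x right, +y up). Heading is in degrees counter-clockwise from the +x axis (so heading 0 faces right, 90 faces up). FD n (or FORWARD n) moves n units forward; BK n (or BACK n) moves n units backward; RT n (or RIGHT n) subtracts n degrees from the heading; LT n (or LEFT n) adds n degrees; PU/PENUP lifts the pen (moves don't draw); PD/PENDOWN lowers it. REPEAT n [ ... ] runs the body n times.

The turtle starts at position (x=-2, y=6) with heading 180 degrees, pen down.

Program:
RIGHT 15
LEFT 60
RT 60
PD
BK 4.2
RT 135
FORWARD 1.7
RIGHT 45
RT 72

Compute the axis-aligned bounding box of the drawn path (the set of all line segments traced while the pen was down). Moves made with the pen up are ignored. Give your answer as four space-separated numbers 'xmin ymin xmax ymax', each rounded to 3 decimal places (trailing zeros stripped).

Answer: -2 4.913 3.529 6

Derivation:
Executing turtle program step by step:
Start: pos=(-2,6), heading=180, pen down
RT 15: heading 180 -> 165
LT 60: heading 165 -> 225
RT 60: heading 225 -> 165
PD: pen down
BK 4.2: (-2,6) -> (2.057,4.913) [heading=165, draw]
RT 135: heading 165 -> 30
FD 1.7: (2.057,4.913) -> (3.529,5.763) [heading=30, draw]
RT 45: heading 30 -> 345
RT 72: heading 345 -> 273
Final: pos=(3.529,5.763), heading=273, 2 segment(s) drawn

Segment endpoints: x in {-2, 2.057, 3.529}, y in {4.913, 5.763, 6}
xmin=-2, ymin=4.913, xmax=3.529, ymax=6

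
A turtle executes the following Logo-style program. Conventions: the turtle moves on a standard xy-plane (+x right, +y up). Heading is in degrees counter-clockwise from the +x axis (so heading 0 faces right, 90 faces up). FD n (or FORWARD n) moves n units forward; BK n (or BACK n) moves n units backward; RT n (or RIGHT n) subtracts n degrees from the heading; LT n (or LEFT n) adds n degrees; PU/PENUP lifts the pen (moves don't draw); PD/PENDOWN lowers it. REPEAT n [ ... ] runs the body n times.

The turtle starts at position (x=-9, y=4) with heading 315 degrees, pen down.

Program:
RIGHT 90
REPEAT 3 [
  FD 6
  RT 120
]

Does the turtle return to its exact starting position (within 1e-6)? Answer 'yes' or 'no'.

Executing turtle program step by step:
Start: pos=(-9,4), heading=315, pen down
RT 90: heading 315 -> 225
REPEAT 3 [
  -- iteration 1/3 --
  FD 6: (-9,4) -> (-13.243,-0.243) [heading=225, draw]
  RT 120: heading 225 -> 105
  -- iteration 2/3 --
  FD 6: (-13.243,-0.243) -> (-14.796,5.553) [heading=105, draw]
  RT 120: heading 105 -> 345
  -- iteration 3/3 --
  FD 6: (-14.796,5.553) -> (-9,4) [heading=345, draw]
  RT 120: heading 345 -> 225
]
Final: pos=(-9,4), heading=225, 3 segment(s) drawn

Start position: (-9, 4)
Final position: (-9, 4)
Distance = 0; < 1e-6 -> CLOSED

Answer: yes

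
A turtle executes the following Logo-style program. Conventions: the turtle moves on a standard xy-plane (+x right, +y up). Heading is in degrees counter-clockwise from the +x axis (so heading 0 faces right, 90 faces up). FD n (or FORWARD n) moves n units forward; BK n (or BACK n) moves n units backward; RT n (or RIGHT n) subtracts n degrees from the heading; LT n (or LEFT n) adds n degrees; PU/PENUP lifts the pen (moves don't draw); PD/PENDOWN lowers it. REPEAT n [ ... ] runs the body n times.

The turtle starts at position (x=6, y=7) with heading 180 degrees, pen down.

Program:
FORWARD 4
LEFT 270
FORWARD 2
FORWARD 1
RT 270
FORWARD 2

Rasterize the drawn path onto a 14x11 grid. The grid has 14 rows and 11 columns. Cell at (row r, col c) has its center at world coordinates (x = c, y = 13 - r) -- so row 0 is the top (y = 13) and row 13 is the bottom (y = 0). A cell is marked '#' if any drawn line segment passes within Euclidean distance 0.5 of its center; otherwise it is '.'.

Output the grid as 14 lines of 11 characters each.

Segment 0: (6,7) -> (2,7)
Segment 1: (2,7) -> (2,9)
Segment 2: (2,9) -> (2,10)
Segment 3: (2,10) -> (0,10)

Answer: ...........
...........
...........
###........
..#........
..#........
..#####....
...........
...........
...........
...........
...........
...........
...........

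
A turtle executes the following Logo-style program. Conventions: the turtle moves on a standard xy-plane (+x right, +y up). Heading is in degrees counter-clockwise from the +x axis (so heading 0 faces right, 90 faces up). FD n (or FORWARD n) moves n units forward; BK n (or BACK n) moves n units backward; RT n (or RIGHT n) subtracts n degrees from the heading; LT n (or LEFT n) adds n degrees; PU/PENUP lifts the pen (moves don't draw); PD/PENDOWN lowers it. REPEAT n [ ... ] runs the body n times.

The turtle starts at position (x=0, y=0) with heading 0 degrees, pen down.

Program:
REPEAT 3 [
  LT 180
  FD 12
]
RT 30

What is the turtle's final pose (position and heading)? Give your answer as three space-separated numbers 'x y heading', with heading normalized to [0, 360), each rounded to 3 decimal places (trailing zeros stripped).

Executing turtle program step by step:
Start: pos=(0,0), heading=0, pen down
REPEAT 3 [
  -- iteration 1/3 --
  LT 180: heading 0 -> 180
  FD 12: (0,0) -> (-12,0) [heading=180, draw]
  -- iteration 2/3 --
  LT 180: heading 180 -> 0
  FD 12: (-12,0) -> (0,0) [heading=0, draw]
  -- iteration 3/3 --
  LT 180: heading 0 -> 180
  FD 12: (0,0) -> (-12,0) [heading=180, draw]
]
RT 30: heading 180 -> 150
Final: pos=(-12,0), heading=150, 3 segment(s) drawn

Answer: -12 0 150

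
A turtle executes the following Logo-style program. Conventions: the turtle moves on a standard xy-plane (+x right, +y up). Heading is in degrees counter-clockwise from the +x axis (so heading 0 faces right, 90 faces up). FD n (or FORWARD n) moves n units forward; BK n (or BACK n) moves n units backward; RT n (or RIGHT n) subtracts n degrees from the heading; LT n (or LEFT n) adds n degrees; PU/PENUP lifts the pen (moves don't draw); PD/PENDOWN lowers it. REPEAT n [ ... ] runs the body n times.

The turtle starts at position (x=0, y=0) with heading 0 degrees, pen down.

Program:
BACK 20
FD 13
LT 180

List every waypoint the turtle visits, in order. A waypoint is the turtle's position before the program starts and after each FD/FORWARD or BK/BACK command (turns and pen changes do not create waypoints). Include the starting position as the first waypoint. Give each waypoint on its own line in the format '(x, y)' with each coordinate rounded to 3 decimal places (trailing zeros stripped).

Executing turtle program step by step:
Start: pos=(0,0), heading=0, pen down
BK 20: (0,0) -> (-20,0) [heading=0, draw]
FD 13: (-20,0) -> (-7,0) [heading=0, draw]
LT 180: heading 0 -> 180
Final: pos=(-7,0), heading=180, 2 segment(s) drawn
Waypoints (3 total):
(0, 0)
(-20, 0)
(-7, 0)

Answer: (0, 0)
(-20, 0)
(-7, 0)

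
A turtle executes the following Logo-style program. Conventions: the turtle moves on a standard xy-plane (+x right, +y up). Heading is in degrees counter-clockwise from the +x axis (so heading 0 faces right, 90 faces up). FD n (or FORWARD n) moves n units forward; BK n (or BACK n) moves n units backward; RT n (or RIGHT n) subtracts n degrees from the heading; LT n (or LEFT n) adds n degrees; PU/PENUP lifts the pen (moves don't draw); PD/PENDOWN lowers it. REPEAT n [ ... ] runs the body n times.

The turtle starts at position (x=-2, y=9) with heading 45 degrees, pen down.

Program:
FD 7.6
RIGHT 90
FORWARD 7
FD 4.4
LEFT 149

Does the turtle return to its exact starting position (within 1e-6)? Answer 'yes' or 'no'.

Answer: no

Derivation:
Executing turtle program step by step:
Start: pos=(-2,9), heading=45, pen down
FD 7.6: (-2,9) -> (3.374,14.374) [heading=45, draw]
RT 90: heading 45 -> 315
FD 7: (3.374,14.374) -> (8.324,9.424) [heading=315, draw]
FD 4.4: (8.324,9.424) -> (11.435,6.313) [heading=315, draw]
LT 149: heading 315 -> 104
Final: pos=(11.435,6.313), heading=104, 3 segment(s) drawn

Start position: (-2, 9)
Final position: (11.435, 6.313)
Distance = 13.701; >= 1e-6 -> NOT closed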